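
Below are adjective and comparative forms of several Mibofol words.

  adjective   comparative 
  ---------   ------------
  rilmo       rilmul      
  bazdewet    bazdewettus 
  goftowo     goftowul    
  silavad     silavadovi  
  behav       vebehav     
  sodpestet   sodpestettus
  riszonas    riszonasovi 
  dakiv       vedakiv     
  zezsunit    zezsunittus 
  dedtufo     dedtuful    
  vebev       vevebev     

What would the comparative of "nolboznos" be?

vebev and sodpestet both have last vowel 'e' yet inflect differently (vevebev, sodpestettus), so the last vowel is not what conditions the rule; the final letter is.
"nolboznos" ends in -s. The one such stem in the data (riszonas → riszonasovi) adds -ovi, so the same rule applies.
The other patterns: stems ending in -v add the prefix ve-; stems ending in -t double the final consonant and add -us; stems ending in -o drop the final letter and add -ul.
So nolboznos → nolboznosovi.

nolboznosovi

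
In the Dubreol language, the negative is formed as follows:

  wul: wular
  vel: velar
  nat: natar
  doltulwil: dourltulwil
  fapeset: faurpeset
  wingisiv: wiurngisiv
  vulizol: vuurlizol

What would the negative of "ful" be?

wul and doltulwil both end in -l yet inflect differently (wular, dourltulwil), so the final letter is not what conditions the rule; the number of vowels is.
"ful" has 1 vowel. The stems with 1 vowel (wul → wular, vel → velar, nat → natar) add -ar.
The other pattern: stems with 3 vowels insert -ur- after the first vowel.
So ful → fular.

fular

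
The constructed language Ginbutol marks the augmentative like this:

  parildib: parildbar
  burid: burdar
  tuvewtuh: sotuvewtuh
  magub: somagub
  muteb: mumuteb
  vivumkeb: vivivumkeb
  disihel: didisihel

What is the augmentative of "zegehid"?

parildib and magub both end in -b yet inflect differently (parildbar, somagub), so the final letter is not what conditions the rule; the last vowel is.
"zegehid" has last vowel 'i'. The stems whose last vowel is 'i' (parildib → parildbar, burid → burdar) delete the last vowel and add -ar.
The other patterns: stems whose last vowel is 'u' add the prefix so-; stems whose last vowel is 'e' repeat the first consonant+vowel as a prefix.
So zegehid → zegehdar.

zegehdar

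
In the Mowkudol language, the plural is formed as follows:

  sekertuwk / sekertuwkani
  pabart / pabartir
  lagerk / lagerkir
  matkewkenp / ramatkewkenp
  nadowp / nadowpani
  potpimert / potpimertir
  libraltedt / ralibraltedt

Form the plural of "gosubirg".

"gosubirg" has second-to-last letter 'r'. The stems whose second-to-last letter is 'r' (potpimert → potpimertir, lagerk → lagerkir, pabart → pabartir) add -ir.
The other patterns: stems whose second-to-last letter is 'w' add -ani; stems whose second-to-last letter is 'd' or 'n' add the prefix ra-.
So gosubirg → gosubirgir.

gosubirgir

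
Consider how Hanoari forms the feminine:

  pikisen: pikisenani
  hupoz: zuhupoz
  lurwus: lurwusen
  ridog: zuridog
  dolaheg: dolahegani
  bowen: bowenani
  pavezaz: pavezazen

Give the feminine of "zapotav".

"zapotav" has last vowel 'a'. The one such stem in the data (pavezaz → pavezazen) adds -en, so the same rule applies.
The other patterns: stems whose last vowel is 'o' add the prefix zu-; stems whose last vowel is 'e' add -ani.
So zapotav → zapotaven.

zapotaven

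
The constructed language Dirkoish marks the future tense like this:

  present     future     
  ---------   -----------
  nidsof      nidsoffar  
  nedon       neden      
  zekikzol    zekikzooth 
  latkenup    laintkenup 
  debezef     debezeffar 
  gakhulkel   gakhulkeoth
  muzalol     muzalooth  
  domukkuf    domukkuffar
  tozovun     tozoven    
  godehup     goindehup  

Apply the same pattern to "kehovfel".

"kehovfel" ends in -l. The stems ending in -l (muzalol → muzalooth, zekikzol → zekikzooth, gakhulkel → gakhulkeoth) drop the final letter and add -oth.
The other patterns: stems ending in -f double the final consonant and add -ar; stems ending in -p insert -in- after the first vowel; stems ending in -n change the last vowel to 'e'.
So kehovfel → kehovfeoth.

kehovfeoth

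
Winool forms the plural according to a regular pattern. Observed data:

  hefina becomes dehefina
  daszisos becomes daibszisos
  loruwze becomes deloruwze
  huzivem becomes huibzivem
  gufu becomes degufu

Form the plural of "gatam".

gaibtam

loruwze and huzivem both have last vowel 'e' yet inflect differently (deloruwze, huibzivem), so the last vowel is not what conditions the rule; whether the stem ends in a vowel or a consonant is.
"gatam" ends in a consonant. The stems ending in a consonant (daszisos → daibszisos, huzivem → huibzivem) insert -ib- after the first vowel.
So gatam → gaibtam.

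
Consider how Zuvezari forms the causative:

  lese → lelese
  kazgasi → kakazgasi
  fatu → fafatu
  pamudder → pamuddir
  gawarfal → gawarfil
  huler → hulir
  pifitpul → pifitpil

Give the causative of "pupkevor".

pupkevir

"pupkevor" ends in a consonant. The stems ending in a consonant (pamudder → pamuddir, gawarfal → gawarfil, huler → hulir) change the last vowel to 'i'.
So pupkevor → pupkevir.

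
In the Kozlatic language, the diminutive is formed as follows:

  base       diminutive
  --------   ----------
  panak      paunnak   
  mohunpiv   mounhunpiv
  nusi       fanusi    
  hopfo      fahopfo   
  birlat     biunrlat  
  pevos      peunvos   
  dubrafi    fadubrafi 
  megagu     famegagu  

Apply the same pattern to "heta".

faheta

pevos and hopfo both have last vowel 'o' yet inflect differently (peunvos, fahopfo), so the last vowel is not what conditions the rule; whether the stem ends in a vowel or a consonant is.
"heta" ends in a vowel. The stems ending in a vowel (hopfo → fahopfo, megagu → famegagu, nusi → fanusi) add the prefix fa-.
The other pattern: stems ending in a consonant insert -un- after the first vowel.
So heta → faheta.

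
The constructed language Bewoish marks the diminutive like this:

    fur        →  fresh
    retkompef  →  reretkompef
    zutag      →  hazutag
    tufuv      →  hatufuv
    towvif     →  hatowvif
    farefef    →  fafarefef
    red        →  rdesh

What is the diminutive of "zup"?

zpesh

towvif and retkompef both end in -f yet inflect differently (hatowvif, reretkompef), so the final letter is not what conditions the rule; the number of vowels is.
"zup" has 1 vowel. The stems with 1 vowel (fur → fresh, red → rdesh) delete the last vowel and add -esh.
So zup → zpesh.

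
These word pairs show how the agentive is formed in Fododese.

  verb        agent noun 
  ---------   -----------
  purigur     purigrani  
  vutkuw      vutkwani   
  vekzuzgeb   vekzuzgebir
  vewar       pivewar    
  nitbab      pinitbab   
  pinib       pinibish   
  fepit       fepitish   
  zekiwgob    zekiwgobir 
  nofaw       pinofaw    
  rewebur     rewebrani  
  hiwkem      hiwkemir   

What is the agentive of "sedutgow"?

sedutgowir

"sedutgow" has last vowel 'o'. The one such stem in the data (zekiwgob → zekiwgobir) adds -ir, so the same rule applies.
So sedutgow → sedutgowir.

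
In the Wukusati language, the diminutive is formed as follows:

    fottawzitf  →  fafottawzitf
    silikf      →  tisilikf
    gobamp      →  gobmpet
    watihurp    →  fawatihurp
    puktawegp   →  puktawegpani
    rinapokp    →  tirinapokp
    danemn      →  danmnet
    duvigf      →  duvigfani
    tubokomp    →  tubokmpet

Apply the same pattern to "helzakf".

tihelzakf

gobamp and puktawegp both end in -p yet inflect differently (gobmpet, puktawegpani), so the final letter is not what conditions the rule; the second-to-last letter is.
"helzakf" has second-to-last letter 'k'. The stems whose second-to-last letter is 'k' (rinapokp → tirinapokp, silikf → tisilikf) add the prefix ti-.
The other patterns: stems whose second-to-last letter is 'm' delete the last vowel and add -et; stems whose second-to-last letter is 'g' add -ani; stems whose second-to-last letter is 'r' or 't' add the prefix fa-.
So helzakf → tihelzakf.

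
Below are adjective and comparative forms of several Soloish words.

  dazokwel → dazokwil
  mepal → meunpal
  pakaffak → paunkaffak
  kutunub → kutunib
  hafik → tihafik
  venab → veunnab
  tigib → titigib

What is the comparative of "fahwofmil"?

tifahwofmil

"fahwofmil" has last vowel 'i'. The stems whose last vowel is 'i' (tigib → titigib, hafik → tihafik) add the prefix ti-.
So fahwofmil → tifahwofmil.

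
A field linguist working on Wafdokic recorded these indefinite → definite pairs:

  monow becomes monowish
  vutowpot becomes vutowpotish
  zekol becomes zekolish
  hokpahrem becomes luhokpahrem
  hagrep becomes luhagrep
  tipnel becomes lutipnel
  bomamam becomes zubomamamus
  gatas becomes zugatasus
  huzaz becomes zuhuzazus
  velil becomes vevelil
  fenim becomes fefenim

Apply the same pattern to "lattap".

zekol and tipnel both end in -l yet inflect differently (zekolish, lutipnel), so the final letter is not what conditions the rule; the last vowel is.
"lattap" has last vowel 'a'. The stems whose last vowel is 'a' (bomamam → zubomamamus, gatas → zugatasus, huzaz → zuhuzazus) add zu- … -us around the stem.
The other patterns: stems whose last vowel is 'o' add -ish; stems whose last vowel is 'e' add the prefix lu-; stems whose last vowel is 'i' repeat the first consonant+vowel as a prefix.
So lattap → zulattapus.

zulattapus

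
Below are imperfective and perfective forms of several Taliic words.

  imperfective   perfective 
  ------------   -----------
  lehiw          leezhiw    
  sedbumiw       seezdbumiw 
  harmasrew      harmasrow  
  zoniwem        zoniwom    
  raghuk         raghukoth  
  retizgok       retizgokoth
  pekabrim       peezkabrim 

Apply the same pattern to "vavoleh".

vavoloh

zoniwem and pekabrim both end in -m yet inflect differently (zoniwom, peezkabrim), so the final letter is not what conditions the rule; the last vowel is.
"vavoleh" has last vowel 'e'. The stems whose last vowel is 'e' (zoniwem → zoniwom, harmasrew → harmasrow) change the last vowel to 'o'.
So vavoleh → vavoloh.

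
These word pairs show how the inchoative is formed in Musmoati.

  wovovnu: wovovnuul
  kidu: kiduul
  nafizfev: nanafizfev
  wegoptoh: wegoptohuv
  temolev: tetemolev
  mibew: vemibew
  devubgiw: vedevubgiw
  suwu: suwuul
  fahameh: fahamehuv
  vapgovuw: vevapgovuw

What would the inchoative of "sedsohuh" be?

temolev and fahameh both have last vowel 'e' yet inflect differently (tetemolev, fahamehuv), so the last vowel is not what conditions the rule; the final letter is.
"sedsohuh" ends in -h. The stems ending in -h (wegoptoh → wegoptohuv, fahameh → fahamehuv) add -uv.
The other patterns: stems ending in -v repeat the first consonant+vowel as a prefix; stems ending in -w add the prefix ve-; stems ending in -u add -ul.
So sedsohuh → sedsohuhuv.

sedsohuhuv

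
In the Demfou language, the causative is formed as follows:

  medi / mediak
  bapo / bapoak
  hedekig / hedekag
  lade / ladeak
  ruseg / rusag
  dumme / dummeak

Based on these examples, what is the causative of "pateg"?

"pateg" ends in a consonant. The stems ending in a consonant (hedekig → hedekag, ruseg → rusag) change the last vowel to 'a'.
So pateg → patag.

patag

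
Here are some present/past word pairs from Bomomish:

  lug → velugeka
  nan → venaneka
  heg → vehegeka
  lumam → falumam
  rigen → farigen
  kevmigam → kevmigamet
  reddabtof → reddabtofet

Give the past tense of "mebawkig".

mebawkiget

"mebawkig" has 3 vowels. The stems with 3 vowels (kevmigam → kevmigamet, reddabtof → reddabtofet) add -et.
The other patterns: stems with 1 vowel add ve- … -eka around the stem; stems with 2 vowels add the prefix fa-.
So mebawkig → mebawkiget.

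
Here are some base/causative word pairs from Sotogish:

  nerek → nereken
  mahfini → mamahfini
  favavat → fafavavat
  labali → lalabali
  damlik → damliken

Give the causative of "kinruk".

damlik and labali both have last vowel 'i' yet inflect differently (damliken, lalabali), so the last vowel is not what conditions the rule; the final letter is.
"kinruk" ends in -k. The stems ending in -k (nerek → nereken, damlik → damliken) add -en.
So kinruk → kinruken.

kinruken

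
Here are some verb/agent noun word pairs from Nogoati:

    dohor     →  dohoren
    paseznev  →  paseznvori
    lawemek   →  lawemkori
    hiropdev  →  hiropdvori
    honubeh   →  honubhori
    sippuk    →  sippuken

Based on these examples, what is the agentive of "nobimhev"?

nobimhvori

"nobimhev" has last vowel 'e'. The stems whose last vowel is 'e' (honubeh → honubhori, hiropdev → hiropdvori, lawemek → lawemkori) delete the last vowel and add -ori.
So nobimhev → nobimhvori.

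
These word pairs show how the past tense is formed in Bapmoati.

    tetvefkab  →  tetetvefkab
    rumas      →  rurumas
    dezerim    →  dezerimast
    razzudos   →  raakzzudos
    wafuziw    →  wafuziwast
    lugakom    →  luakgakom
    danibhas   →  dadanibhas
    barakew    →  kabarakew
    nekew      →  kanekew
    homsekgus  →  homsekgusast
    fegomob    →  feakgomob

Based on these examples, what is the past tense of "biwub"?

homsekgus and danibhas both end in -s yet inflect differently (homsekgusast, dadanibhas), so the final letter is not what conditions the rule; the last vowel is.
"biwub" has last vowel 'u'. The one such stem in the data (homsekgus → homsekgusast) adds -ast, so the same rule applies.
The other patterns: stems whose last vowel is 'a' repeat the first consonant+vowel as a prefix; stems whose last vowel is 'e' add the prefix ka-; stems whose last vowel is 'o' insert -ak- after the first vowel.
So biwub → biwubast.

biwubast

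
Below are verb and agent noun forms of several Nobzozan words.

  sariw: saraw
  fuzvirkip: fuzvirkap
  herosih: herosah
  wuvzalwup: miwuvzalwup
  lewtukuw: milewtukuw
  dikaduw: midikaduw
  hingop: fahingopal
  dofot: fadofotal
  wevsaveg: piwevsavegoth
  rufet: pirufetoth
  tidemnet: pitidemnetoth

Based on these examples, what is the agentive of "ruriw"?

"ruriw" has last vowel 'i'. The stems whose last vowel is 'i' (sariw → saraw, fuzvirkip → fuzvirkap, herosih → herosah) change the last vowel to 'a'.
The other patterns: stems whose last vowel is 'u' add the prefix mi-; stems whose last vowel is 'o' add fa- … -al around the stem; stems whose last vowel is 'e' add pi- … -oth around the stem.
So ruriw → ruraw.

ruraw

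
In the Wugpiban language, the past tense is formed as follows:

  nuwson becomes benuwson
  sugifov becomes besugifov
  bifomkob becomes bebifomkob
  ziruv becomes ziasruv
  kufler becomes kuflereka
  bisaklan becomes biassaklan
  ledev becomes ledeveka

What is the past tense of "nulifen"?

sugifov and ledev both end in -v yet inflect differently (besugifov, ledeveka), so the final letter is not what conditions the rule; the last vowel is.
"nulifen" has last vowel 'e'. The stems whose last vowel is 'e' (ledev → ledeveka, kufler → kuflereka) add -eka.
The other patterns: stems whose last vowel is 'o' add the prefix be-; stems whose last vowel is 'a' or 'u' insert -as- after the first vowel.
So nulifen → nulifeneka.

nulifeneka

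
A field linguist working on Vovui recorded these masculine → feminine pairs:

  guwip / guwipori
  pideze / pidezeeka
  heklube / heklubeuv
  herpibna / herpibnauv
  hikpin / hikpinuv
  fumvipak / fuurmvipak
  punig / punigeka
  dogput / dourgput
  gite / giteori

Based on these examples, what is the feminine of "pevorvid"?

pideze and heklube both end in -e yet inflect differently (pidezeeka, heklubeuv), so the final letter is not what conditions the rule; the first letter is.
"pevorvid" begins with p-. The stems beginning with p- (pideze → pidezeeka, punig → punigeka) add -eka.
The other patterns: stems beginning with h- add -uv; stems beginning with g- add -ori; stems beginning with d- or f- insert -ur- after the first vowel.
So pevorvid → pevorvideka.

pevorvideka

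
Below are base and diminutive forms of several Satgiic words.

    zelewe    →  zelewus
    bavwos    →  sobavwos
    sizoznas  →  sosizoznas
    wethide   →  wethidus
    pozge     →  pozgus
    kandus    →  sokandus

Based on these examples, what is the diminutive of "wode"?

"wode" ends in -e. The stems ending in -e (wethide → wethidus, zelewe → zelewus, pozge → pozgus) drop the final letter and add -us.
The other pattern: stems ending in -s add the prefix so-.
So wode → wodus.

wodus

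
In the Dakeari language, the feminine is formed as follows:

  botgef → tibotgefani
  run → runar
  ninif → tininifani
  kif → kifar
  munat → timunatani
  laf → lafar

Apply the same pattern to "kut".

botgef and laf both end in -f yet inflect differently (tibotgefani, lafar), so the final letter is not what conditions the rule; the number of vowels is.
"kut" has 1 vowel. The stems with 1 vowel (run → runar, laf → lafar, kif → kifar) add -ar.
The other pattern: stems with 2 vowels add ti- … -ani around the stem.
So kut → kutar.

kutar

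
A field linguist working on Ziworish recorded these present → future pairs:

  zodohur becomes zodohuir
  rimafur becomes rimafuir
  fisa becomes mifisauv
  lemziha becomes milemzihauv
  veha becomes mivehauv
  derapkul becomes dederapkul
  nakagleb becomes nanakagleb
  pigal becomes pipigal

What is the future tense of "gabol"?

zodohur and derapkul both have last vowel 'u' yet inflect differently (zodohuir, dederapkul), so the last vowel is not what conditions the rule; the final letter is.
"gabol" ends in -l. The stems ending in -l (derapkul → dederapkul, pigal → pipigal) repeat the first consonant+vowel as a prefix.
The other patterns: stems ending in -r drop the final letter and add -ir; stems ending in -a add mi- … -uv around the stem.
So gabol → gagabol.

gagabol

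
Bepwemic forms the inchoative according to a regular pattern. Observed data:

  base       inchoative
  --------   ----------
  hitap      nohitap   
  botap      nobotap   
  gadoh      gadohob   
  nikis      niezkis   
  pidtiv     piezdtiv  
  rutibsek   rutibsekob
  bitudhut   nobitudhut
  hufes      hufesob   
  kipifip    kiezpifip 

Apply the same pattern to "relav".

botap and kipifip both end in -p yet inflect differently (nobotap, kiezpifip), so the final letter is not what conditions the rule; the last vowel is.
"relav" has last vowel 'a'. The stems whose last vowel is 'a' (botap → nobotap, hitap → nohitap) add the prefix no-.
The other patterns: stems whose last vowel is 'i' insert -ez- after the first vowel; stems whose last vowel is 'e' or 'o' add -ob.
So relav → norelav.

norelav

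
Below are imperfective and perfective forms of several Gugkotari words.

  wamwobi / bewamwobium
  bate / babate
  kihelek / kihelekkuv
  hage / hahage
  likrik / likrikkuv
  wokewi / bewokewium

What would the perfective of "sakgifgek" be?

wokewi and likrik both have last vowel 'i' yet inflect differently (bewokewium, likrikkuv), so the last vowel is not what conditions the rule; the final letter is.
"sakgifgek" ends in -k. The stems ending in -k (likrik → likrikkuv, kihelek → kihelekkuv) double the final consonant and add -uv.
The other patterns: stems ending in -i add be- … -um around the stem; stems ending in -e repeat the first consonant+vowel as a prefix.
So sakgifgek → sakgifgekkuv.

sakgifgekkuv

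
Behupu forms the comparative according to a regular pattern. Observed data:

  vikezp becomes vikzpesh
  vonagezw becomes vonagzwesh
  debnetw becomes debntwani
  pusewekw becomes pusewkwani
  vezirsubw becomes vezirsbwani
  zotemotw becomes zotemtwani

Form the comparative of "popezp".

vonagezw and debnetw both end in -w yet inflect differently (vonagzwesh, debntwani), so the final letter is not what conditions the rule; the second-to-last letter is.
"popezp" has second-to-last letter 'z'. The stems whose second-to-last letter is 'z' (vikezp → vikzpesh, vonagezw → vonagzwesh) delete the last vowel and add -esh.
The other pattern: stems whose second-to-last letter is 'b', 'k' or 't' delete the last vowel and add -ani.
So popezp → popzpesh.

popzpesh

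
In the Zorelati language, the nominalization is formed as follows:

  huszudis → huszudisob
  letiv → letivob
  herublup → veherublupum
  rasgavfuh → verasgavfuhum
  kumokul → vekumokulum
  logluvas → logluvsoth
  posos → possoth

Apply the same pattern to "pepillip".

pepillipob

huszudis and logluvas both end in -s yet inflect differently (huszudisob, logluvsoth), so the final letter is not what conditions the rule; the last vowel is.
"pepillip" has last vowel 'i'. The stems whose last vowel is 'i' (huszudis → huszudisob, letiv → letivob) add -ob.
The other patterns: stems whose last vowel is 'u' add ve- … -um around the stem; stems whose last vowel is 'a' or 'o' delete the last vowel and add -oth.
So pepillip → pepillipob.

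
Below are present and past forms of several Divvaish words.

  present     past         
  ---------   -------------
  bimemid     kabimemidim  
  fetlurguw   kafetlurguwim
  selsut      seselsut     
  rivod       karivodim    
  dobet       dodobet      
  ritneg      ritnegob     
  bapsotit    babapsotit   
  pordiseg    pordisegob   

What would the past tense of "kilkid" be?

pordiseg and dobet both have last vowel 'e' yet inflect differently (pordisegob, dodobet), so the last vowel is not what conditions the rule; the final letter is.
"kilkid" ends in -d. The stems ending in -d (bimemid → kabimemidim, rivod → karivodim) add ka- … -im around the stem.
The other patterns: stems ending in -g add -ob; stems ending in -t repeat the first consonant+vowel as a prefix.
So kilkid → kakilkidim.

kakilkidim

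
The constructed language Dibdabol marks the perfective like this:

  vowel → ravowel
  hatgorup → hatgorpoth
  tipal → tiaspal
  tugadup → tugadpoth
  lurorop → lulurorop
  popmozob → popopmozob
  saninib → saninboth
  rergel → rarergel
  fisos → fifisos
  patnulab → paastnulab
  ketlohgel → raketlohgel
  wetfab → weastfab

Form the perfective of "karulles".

wetfab and saninib both end in -b yet inflect differently (weastfab, saninboth), so the final letter is not what conditions the rule; the last vowel is.
"karulles" has last vowel 'e'. The stems whose last vowel is 'e' (ketlohgel → raketlohgel, rergel → rarergel, vowel → ravowel) add the prefix ra-.
So karulles → rakarulles.

rakarulles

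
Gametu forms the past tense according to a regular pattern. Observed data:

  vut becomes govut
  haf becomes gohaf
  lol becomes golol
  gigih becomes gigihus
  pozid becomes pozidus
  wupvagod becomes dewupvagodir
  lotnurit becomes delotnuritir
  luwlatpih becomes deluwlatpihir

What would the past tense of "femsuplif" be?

pozid and wupvagod both end in -d yet inflect differently (pozidus, dewupvagodir), so the final letter is not what conditions the rule; the number of vowels is.
"femsuplif" has 3 vowels. The stems with 3 vowels (wupvagod → dewupvagodir, lotnurit → delotnuritir, luwlatpih → deluwlatpihir) add de- … -ir around the stem.
The other patterns: stems with 1 vowel add the prefix go-; stems with 2 vowels add -us.
So femsuplif → defemsuplifir.

defemsuplifir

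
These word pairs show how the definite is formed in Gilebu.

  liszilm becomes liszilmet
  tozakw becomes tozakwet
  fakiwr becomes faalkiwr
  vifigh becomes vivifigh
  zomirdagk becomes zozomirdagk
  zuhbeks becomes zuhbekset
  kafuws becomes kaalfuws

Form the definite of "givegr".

gigivegr

"givegr" has second-to-last letter 'g'. The stems whose second-to-last letter is 'g' (zomirdagk → zozomirdagk, vifigh → vivifigh) repeat the first consonant+vowel as a prefix.
The other patterns: stems whose second-to-last letter is 'w' insert -al- after the first vowel; stems whose second-to-last letter is 'k' or 'l' add -et.
So givegr → gigivegr.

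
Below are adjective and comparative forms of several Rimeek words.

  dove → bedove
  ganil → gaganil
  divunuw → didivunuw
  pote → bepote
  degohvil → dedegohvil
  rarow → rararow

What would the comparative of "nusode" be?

degohvil and dove both begin with d- yet inflect differently (dedegohvil, bedove), so the first letter is not what conditions the rule; whether the stem ends in a vowel or a consonant is.
"nusode" ends in a vowel. The stems ending in a vowel (pote → bepote, dove → bedove) add the prefix be-.
The other pattern: stems ending in a consonant repeat the first consonant+vowel as a prefix.
So nusode → benusode.

benusode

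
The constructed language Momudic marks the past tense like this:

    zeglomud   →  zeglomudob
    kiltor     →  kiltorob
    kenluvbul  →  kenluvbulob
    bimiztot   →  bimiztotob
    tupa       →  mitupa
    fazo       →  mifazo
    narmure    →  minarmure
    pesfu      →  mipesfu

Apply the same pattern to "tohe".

"tohe" ends in a vowel. The stems ending in a vowel (tupa → mitupa, fazo → mifazo, narmure → minarmure) add the prefix mi-.
So tohe → mitohe.

mitohe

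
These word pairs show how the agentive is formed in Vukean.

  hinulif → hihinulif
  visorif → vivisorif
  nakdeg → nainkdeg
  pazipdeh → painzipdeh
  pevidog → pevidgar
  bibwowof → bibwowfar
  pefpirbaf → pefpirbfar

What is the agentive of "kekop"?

nakdeg and pevidog both end in -g yet inflect differently (nainkdeg, pevidgar), so the final letter is not what conditions the rule; the last vowel is.
"kekop" has last vowel 'o'. The stems whose last vowel is 'o' (pevidog → pevidgar, bibwowof → bibwowfar) delete the last vowel and add -ar.
So kekop → kekpar.

kekpar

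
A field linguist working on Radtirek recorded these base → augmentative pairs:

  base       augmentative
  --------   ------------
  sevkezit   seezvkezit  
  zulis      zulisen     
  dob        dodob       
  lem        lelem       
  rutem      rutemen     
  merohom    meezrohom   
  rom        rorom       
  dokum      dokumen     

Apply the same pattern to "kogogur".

"kogogur" has 3 vowels. The stems with 3 vowels (merohom → meezrohom, sevkezit → seezvkezit) insert -ez- after the first vowel.
The other patterns: stems with 1 vowel repeat the first consonant+vowel as a prefix; stems with 2 vowels add -en.
So kogogur → koezgogur.

koezgogur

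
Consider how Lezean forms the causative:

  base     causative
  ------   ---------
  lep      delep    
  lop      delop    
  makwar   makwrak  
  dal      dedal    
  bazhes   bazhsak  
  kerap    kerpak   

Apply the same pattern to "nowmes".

kerap and lep both end in -p yet inflect differently (kerpak, delep), so the final letter is not what conditions the rule; the number of vowels is.
"nowmes" has 2 vowels. The stems with 2 vowels (bazhes → bazhsak, makwar → makwrak, kerap → kerpak) delete the last vowel and add -ak.
So nowmes → nowmsak.

nowmsak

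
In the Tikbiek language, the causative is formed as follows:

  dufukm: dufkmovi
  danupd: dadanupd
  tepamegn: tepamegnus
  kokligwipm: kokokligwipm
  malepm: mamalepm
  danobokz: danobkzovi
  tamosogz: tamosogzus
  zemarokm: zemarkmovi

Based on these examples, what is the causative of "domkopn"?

malepm and dufukm both end in -m yet inflect differently (mamalepm, dufkmovi), so the final letter is not what conditions the rule; the second-to-last letter is.
"domkopn" has second-to-last letter 'p'. The stems whose second-to-last letter is 'p' (danupd → dadanupd, malepm → mamalepm, kokligwipm → kokokligwipm) repeat the first consonant+vowel as a prefix.
So domkopn → dodomkopn.

dodomkopn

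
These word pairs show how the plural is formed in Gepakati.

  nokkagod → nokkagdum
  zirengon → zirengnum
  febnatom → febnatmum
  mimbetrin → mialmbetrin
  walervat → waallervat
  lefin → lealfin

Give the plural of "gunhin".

gualnhin

"gunhin" has last vowel 'i'. The stems whose last vowel is 'i' (mimbetrin → mialmbetrin, lefin → lealfin) insert -al- after the first vowel.
The other pattern: stems whose last vowel is 'o' delete the last vowel and add -um.
So gunhin → gualnhin.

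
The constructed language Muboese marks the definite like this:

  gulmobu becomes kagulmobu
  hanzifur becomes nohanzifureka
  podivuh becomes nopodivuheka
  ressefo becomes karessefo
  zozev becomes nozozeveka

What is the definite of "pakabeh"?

nopakabeheka

gulmobu and hanzifur both have last vowel 'u' yet inflect differently (kagulmobu, nohanzifureka), so the last vowel is not what conditions the rule; whether the stem ends in a vowel or a consonant is.
"pakabeh" ends in a consonant. The stems ending in a consonant (hanzifur → nohanzifureka, podivuh → nopodivuheka, zozev → nozozeveka) add no- … -eka around the stem.
The other pattern: stems ending in a vowel add the prefix ka-.
So pakabeh → nopakabeheka.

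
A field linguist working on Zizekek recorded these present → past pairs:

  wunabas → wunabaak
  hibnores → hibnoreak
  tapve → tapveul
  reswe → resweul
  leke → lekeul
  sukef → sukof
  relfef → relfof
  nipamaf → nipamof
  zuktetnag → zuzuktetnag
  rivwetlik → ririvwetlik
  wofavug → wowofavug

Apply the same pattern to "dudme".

dudmeul

hibnores and tapve both have last vowel 'e' yet inflect differently (hibnoreak, tapveul), so the last vowel is not what conditions the rule; the final letter is.
"dudme" ends in -e. The stems ending in -e (tapve → tapveul, reswe → resweul, leke → lekeul) add -ul.
So dudme → dudmeul.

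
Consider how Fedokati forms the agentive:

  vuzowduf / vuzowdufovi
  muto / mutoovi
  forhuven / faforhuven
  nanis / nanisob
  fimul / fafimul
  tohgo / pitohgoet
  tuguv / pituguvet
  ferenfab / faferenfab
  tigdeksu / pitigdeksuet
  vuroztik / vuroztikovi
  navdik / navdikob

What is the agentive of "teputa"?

tohgo and muto both end in -o yet inflect differently (pitohgoet, mutoovi), so the final letter is not what conditions the rule; the first letter is.
"teputa" begins with t-. The stems beginning with t- (tigdeksu → pitigdeksuet, tuguv → pituguvet, tohgo → pitohgoet) add pi- … -et around the stem.
The other patterns: stems beginning with m- or v- add -ovi; stems beginning with f- add the prefix fa-; stems beginning with n- add -ob.
So teputa → piteputaet.

piteputaet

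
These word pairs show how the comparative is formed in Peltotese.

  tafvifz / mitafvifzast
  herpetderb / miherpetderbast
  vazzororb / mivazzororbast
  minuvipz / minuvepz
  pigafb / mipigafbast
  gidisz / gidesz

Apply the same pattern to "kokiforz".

mikokiforzast

tafvifz and gidisz both end in -z yet inflect differently (mitafvifzast, gidesz), so the final letter is not what conditions the rule; the second-to-last letter is.
"kokiforz" has second-to-last letter 'r'. The stems whose second-to-last letter is 'r' (vazzororb → mivazzororbast, herpetderb → miherpetderbast) add mi- … -ast around the stem.
So kokiforz → mikokiforzast.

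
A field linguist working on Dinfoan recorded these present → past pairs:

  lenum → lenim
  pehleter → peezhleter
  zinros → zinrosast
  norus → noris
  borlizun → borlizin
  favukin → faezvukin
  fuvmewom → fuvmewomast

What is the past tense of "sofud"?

sofid

zinros and norus both end in -s yet inflect differently (zinrosast, noris), so the final letter is not what conditions the rule; the last vowel is.
"sofud" has last vowel 'u'. The stems whose last vowel is 'u' (norus → noris, borlizun → borlizin, lenum → lenim) change the last vowel to 'i'.
The other patterns: stems whose last vowel is 'o' add -ast; stems whose last vowel is 'e' or 'i' insert -ez- after the first vowel.
So sofud → sofid.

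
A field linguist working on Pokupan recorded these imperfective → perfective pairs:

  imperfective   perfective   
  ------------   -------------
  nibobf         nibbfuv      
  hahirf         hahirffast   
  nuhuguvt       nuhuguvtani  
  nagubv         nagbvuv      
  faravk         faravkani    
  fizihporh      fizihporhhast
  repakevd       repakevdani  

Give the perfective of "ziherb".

ziherbbast

nibobf and hahirf both end in -f yet inflect differently (nibbfuv, hahirffast), so the final letter is not what conditions the rule; the second-to-last letter is.
"ziherb" has second-to-last letter 'r'. The stems whose second-to-last letter is 'r' (fizihporh → fizihporhhast, hahirf → hahirffast) double the final consonant and add -ast.
So ziherb → ziherbbast.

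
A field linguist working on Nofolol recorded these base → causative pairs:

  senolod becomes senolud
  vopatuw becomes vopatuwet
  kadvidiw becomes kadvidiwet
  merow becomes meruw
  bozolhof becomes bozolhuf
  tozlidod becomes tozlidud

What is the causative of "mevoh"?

merow and vopatuw both end in -w yet inflect differently (meruw, vopatuwet), so the final letter is not what conditions the rule; the last vowel is.
"mevoh" has last vowel 'o'. The stems whose last vowel is 'o' (bozolhof → bozolhuf, senolod → senolud, merow → meruw) change the last vowel to 'u'.
So mevoh → mevuh.

mevuh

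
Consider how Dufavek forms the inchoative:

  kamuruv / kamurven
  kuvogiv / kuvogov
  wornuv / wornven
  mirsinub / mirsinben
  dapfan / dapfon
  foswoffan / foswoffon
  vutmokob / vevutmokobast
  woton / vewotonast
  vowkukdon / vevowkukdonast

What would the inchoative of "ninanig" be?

ninanog

mirsinub and vutmokob both end in -b yet inflect differently (mirsinben, vevutmokobast), so the final letter is not what conditions the rule; the last vowel is.
"ninanig" has last vowel 'i'. The one such stem in the data (kuvogiv → kuvogov) changes the last vowel to 'o' (as do dapfan, foswoffan), so the same rule applies.
So ninanig → ninanog.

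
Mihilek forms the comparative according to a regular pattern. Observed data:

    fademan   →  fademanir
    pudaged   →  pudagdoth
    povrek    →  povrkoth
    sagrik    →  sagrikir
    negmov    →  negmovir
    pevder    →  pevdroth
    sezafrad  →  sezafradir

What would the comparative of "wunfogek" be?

wunfogkoth

povrek and sagrik both end in -k yet inflect differently (povrkoth, sagrikir), so the final letter is not what conditions the rule; the last vowel is.
"wunfogek" has last vowel 'e'. The stems whose last vowel is 'e' (pevder → pevdroth, pudaged → pudagdoth, povrek → povrkoth) delete the last vowel and add -oth.
The other pattern: stems whose last vowel is 'a', 'i' or 'o' add -ir.
So wunfogek → wunfogkoth.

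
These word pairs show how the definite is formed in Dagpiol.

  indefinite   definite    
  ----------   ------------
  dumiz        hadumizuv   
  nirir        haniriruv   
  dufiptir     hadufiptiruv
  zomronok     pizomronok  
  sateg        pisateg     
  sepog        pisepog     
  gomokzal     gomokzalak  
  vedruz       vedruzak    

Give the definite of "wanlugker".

piwanlugker

"wanlugker" has last vowel 'e'. The one such stem in the data (sateg → pisateg) adds the prefix pi-, so the same rule applies.
So wanlugker → piwanlugker.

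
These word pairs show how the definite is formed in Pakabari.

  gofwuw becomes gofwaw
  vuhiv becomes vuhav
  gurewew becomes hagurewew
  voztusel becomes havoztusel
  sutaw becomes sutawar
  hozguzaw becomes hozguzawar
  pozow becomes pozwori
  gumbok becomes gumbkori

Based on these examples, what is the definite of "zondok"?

gofwuw and gurewew both end in -w yet inflect differently (gofwaw, hagurewew), so the final letter is not what conditions the rule; the last vowel is.
"zondok" has last vowel 'o'. The stems whose last vowel is 'o' (pozow → pozwori, gumbok → gumbkori) delete the last vowel and add -ori.
So zondok → zondkori.

zondkori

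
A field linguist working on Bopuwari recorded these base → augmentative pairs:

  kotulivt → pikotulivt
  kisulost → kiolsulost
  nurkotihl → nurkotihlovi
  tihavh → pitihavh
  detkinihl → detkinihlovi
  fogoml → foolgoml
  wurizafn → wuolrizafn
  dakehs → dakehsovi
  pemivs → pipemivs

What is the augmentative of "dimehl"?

"dimehl" has second-to-last letter 'h'. The stems whose second-to-last letter is 'h' (detkinihl → detkinihlovi, dakehs → dakehsovi, nurkotihl → nurkotihlovi) add -ovi.
So dimehl → dimehlovi.

dimehlovi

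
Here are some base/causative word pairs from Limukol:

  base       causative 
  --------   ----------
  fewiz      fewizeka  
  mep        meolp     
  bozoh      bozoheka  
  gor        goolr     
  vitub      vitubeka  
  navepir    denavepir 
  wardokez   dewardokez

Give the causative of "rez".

reolz

fewiz and wardokez both end in -z yet inflect differently (fewizeka, dewardokez), so the final letter is not what conditions the rule; the number of vowels is.
"rez" has 1 vowel. The stems with 1 vowel (mep → meolp, gor → goolr) insert -ol- after the first vowel.
The other patterns: stems with 2 vowels add -eka; stems with 3 vowels add the prefix de-.
So rez → reolz.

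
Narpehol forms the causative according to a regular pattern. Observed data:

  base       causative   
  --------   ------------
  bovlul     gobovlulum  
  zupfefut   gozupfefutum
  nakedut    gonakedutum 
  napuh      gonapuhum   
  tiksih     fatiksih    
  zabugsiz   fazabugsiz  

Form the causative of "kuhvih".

fakuhvih

napuh and tiksih both end in -h yet inflect differently (gonapuhum, fatiksih), so the final letter is not what conditions the rule; the last vowel is.
"kuhvih" has last vowel 'i'. The stems whose last vowel is 'i' (tiksih → fatiksih, zabugsiz → fazabugsiz) add the prefix fa-.
So kuhvih → fakuhvih.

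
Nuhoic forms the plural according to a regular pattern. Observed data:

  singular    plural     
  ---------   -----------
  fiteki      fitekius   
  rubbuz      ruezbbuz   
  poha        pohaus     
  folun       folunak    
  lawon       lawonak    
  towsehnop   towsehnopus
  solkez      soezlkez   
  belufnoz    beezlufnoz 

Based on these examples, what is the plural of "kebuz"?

keezbuz

"kebuz" ends in -z. The stems ending in -z (solkez → soezlkez, belufnoz → beezlufnoz, rubbuz → ruezbbuz) insert -ez- after the first vowel.
So kebuz → keezbuz.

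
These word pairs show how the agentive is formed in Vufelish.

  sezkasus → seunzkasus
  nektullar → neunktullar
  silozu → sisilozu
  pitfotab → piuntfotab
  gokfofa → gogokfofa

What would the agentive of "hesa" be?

gokfofa and nektullar both have last vowel 'a' yet inflect differently (gogokfofa, neunktullar), so the last vowel is not what conditions the rule; whether the stem ends in a vowel or a consonant is.
"hesa" ends in a vowel. The stems ending in a vowel (silozu → sisilozu, gokfofa → gogokfofa) repeat the first consonant+vowel as a prefix.
The other pattern: stems ending in a consonant insert -un- after the first vowel.
So hesa → hehesa.

hehesa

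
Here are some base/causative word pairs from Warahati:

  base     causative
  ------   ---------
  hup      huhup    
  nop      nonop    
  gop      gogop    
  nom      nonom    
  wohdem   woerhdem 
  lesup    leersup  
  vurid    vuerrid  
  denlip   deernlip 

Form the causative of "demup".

nom and wohdem both end in -m yet inflect differently (nonom, woerhdem), so the final letter is not what conditions the rule; the number of vowels is.
"demup" has 2 vowels. The stems with 2 vowels (wohdem → woerhdem, lesup → leersup, vurid → vuerrid) insert -er- after the first vowel.
So demup → deermup.

deermup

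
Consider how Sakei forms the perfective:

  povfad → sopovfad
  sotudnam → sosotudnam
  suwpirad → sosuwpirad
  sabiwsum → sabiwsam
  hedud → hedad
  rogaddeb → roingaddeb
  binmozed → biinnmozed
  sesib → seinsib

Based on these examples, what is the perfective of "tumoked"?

sotudnam and sabiwsum both end in -m yet inflect differently (sosotudnam, sabiwsam), so the final letter is not what conditions the rule; the last vowel is.
"tumoked" has last vowel 'e'. The stems whose last vowel is 'e' (rogaddeb → roingaddeb, binmozed → biinnmozed) insert -in- after the first vowel.
The other patterns: stems whose last vowel is 'a' add the prefix so-; stems whose last vowel is 'u' change the last vowel to 'a'.
So tumoked → tuinmoked.

tuinmoked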